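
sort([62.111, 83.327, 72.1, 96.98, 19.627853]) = [19.627853, 62.111, 72.1, 83.327, 96.98]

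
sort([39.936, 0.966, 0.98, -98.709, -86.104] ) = [-98.709, -86.104, 0.966, 0.98, 39.936]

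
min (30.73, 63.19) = 30.73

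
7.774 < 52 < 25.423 False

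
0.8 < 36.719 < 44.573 True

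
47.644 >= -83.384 True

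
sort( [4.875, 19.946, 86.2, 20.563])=[4.875, 19.946, 20.563, 86.2]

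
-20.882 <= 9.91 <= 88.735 True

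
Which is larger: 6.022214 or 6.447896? 6.447896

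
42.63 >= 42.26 True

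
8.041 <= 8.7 True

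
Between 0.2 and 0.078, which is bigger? 0.2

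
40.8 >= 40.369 True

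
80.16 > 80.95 False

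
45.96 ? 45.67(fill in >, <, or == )>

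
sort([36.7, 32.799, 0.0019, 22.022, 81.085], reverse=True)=[81.085, 36.7, 32.799, 22.022, 0.0019]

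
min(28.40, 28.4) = 28.40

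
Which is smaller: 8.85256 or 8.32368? 8.32368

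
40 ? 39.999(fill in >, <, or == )>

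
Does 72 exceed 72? No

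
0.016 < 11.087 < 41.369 True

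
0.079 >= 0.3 False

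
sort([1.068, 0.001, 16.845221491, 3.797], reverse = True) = [16.845221491, 3.797, 1.068, 0.001]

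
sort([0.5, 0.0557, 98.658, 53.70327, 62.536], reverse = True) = [98.658, 62.536, 53.70327, 0.5, 0.0557]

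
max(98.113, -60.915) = 98.113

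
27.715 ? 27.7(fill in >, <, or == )>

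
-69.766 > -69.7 False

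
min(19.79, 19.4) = 19.4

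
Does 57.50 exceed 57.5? No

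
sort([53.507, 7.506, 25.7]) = [7.506, 25.7, 53.507]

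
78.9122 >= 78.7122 True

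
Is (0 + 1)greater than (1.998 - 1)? Yes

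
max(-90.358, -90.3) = -90.3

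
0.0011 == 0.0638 False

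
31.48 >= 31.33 True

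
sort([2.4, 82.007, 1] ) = [1, 2.4, 82.007]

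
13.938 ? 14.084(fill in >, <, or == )<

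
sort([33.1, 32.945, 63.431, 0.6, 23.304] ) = [0.6, 23.304, 32.945, 33.1, 63.431]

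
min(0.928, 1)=0.928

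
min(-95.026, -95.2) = -95.2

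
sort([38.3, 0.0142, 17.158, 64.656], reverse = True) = [64.656, 38.3, 17.158, 0.0142]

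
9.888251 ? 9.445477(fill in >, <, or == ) >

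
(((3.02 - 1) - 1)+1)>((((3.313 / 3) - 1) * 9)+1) True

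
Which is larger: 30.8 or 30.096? 30.8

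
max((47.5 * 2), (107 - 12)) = 95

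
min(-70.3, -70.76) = -70.76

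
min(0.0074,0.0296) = 0.0074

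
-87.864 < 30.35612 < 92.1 True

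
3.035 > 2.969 True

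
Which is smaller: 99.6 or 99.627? 99.6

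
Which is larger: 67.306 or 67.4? 67.4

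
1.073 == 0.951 False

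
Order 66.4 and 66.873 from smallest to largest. 66.4, 66.873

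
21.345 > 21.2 True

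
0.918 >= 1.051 False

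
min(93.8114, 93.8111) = 93.8111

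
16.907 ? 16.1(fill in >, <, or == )>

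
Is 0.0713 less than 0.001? No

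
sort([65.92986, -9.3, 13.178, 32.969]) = [-9.3, 13.178, 32.969, 65.92986]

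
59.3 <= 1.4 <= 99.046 False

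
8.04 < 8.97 True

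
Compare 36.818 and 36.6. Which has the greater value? 36.818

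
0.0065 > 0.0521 False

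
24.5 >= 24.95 False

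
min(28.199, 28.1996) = 28.199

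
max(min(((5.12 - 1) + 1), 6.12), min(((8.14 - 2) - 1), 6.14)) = 5.14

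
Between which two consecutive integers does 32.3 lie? 32 and 33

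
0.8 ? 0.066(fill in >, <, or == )>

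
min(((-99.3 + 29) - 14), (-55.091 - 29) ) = -84.3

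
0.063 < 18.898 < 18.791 False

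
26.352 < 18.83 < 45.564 False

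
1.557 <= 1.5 False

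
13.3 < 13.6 True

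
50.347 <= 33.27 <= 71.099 False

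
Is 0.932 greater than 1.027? No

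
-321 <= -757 False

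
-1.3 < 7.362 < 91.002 True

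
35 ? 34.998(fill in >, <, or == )>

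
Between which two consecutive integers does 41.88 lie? 41 and 42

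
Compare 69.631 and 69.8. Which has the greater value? 69.8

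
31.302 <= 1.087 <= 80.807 False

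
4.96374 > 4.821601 True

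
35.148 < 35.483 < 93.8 True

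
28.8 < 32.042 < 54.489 True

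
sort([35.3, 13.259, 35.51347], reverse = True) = [35.51347, 35.3, 13.259]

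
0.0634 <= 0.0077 False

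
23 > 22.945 True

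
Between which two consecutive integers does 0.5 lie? 0 and 1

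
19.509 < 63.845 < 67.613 True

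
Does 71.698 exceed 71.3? Yes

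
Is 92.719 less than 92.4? No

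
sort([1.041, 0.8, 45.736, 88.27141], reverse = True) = [88.27141, 45.736, 1.041, 0.8]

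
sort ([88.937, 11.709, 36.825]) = [11.709, 36.825, 88.937]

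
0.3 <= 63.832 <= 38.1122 False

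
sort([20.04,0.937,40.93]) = [0.937,20.04,40.93]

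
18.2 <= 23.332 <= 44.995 True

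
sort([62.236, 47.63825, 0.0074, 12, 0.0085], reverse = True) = [62.236, 47.63825, 12, 0.0085, 0.0074]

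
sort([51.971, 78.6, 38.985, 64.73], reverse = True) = [78.6, 64.73, 51.971, 38.985]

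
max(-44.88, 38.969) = 38.969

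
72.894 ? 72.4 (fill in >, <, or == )>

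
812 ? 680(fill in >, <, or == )>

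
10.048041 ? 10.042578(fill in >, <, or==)>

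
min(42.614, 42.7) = 42.614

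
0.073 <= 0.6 True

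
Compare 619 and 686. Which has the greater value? 686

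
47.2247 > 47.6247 False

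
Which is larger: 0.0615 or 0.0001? 0.0615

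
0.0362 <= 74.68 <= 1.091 False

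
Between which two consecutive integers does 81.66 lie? 81 and 82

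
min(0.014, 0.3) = 0.014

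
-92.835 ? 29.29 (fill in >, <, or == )<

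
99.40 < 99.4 False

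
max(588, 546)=588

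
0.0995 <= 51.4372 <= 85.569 True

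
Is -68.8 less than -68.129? Yes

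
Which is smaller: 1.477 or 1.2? 1.2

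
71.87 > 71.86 True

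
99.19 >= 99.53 False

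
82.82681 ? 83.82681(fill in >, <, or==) <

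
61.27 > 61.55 False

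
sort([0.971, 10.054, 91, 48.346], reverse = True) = [91, 48.346, 10.054, 0.971]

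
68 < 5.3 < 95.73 False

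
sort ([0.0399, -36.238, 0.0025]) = [-36.238, 0.0025, 0.0399]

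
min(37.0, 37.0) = 37.0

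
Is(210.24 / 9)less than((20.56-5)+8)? Yes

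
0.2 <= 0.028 False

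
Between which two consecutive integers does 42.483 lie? 42 and 43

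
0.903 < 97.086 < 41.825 False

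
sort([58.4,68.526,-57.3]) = [-57.3,58.4,68.526]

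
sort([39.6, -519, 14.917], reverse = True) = [39.6, 14.917, -519]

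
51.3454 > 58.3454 False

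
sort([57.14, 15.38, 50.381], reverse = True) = [57.14, 50.381, 15.38]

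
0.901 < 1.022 True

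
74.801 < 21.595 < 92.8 False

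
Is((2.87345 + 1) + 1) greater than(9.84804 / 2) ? No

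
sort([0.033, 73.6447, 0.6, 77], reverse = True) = [77, 73.6447, 0.6, 0.033]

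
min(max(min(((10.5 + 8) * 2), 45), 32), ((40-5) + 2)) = 37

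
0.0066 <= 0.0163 True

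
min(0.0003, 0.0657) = 0.0003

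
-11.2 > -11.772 True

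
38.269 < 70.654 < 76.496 True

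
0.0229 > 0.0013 True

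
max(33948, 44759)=44759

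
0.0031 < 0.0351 True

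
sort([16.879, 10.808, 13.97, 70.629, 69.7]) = [10.808, 13.97, 16.879, 69.7, 70.629]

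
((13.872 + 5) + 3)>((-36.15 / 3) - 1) True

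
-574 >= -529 False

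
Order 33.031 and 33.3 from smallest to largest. 33.031, 33.3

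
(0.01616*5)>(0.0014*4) True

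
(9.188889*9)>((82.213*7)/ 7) True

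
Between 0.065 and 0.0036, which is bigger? 0.065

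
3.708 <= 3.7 False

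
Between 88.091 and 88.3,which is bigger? 88.3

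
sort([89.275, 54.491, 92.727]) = [54.491, 89.275, 92.727]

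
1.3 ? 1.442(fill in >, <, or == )<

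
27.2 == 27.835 False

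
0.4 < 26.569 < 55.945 True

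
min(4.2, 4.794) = 4.2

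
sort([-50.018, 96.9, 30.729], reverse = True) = [96.9, 30.729, -50.018]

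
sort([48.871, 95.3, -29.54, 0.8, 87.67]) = [-29.54, 0.8, 48.871, 87.67, 95.3]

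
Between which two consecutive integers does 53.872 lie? 53 and 54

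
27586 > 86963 False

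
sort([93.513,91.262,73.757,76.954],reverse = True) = [93.513,91.262,76.954,73.757]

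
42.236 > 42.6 False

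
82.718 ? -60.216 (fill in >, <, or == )>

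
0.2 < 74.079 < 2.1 False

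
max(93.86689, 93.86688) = 93.86689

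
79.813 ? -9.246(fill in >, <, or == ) >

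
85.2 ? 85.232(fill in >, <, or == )<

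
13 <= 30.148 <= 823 True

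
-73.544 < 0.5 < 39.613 True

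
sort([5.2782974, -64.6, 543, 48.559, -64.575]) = [-64.6, -64.575, 5.2782974, 48.559, 543]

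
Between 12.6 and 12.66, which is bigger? 12.66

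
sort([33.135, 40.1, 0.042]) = [0.042, 33.135, 40.1]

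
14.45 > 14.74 False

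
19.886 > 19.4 True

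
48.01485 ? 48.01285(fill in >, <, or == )>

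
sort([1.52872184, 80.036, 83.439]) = [1.52872184, 80.036, 83.439]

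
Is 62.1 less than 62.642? Yes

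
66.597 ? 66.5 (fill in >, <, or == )>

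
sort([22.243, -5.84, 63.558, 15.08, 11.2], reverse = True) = [63.558, 22.243, 15.08, 11.2, -5.84]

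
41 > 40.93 True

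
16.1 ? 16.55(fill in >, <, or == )<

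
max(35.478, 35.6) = 35.6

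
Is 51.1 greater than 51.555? No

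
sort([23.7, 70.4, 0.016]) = [0.016, 23.7, 70.4]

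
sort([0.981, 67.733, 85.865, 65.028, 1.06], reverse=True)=[85.865, 67.733, 65.028, 1.06, 0.981]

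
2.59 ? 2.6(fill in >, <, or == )<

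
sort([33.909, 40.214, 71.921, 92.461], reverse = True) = [92.461, 71.921, 40.214, 33.909]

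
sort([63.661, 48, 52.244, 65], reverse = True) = [65, 63.661, 52.244, 48]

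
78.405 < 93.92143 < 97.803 True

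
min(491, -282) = -282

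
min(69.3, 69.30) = 69.3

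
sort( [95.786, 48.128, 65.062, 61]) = [48.128, 61, 65.062, 95.786]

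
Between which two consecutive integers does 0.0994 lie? 0 and 1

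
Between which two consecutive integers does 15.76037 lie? 15 and 16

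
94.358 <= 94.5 True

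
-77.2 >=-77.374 True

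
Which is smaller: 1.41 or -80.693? -80.693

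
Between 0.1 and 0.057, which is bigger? 0.1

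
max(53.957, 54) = 54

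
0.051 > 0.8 False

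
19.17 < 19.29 True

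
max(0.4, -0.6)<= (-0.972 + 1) False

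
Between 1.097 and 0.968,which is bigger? 1.097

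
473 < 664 True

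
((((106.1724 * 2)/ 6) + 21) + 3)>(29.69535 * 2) True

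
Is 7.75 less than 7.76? Yes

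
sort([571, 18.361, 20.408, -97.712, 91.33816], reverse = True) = [571, 91.33816, 20.408, 18.361, -97.712]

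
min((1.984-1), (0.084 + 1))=0.984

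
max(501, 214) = 501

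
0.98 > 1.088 False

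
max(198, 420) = 420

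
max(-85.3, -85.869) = -85.3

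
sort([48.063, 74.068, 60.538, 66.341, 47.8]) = [47.8, 48.063, 60.538, 66.341, 74.068]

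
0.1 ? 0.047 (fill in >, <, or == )>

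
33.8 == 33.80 True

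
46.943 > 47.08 False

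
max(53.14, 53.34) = 53.34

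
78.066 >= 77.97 True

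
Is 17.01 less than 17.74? Yes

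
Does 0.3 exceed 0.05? Yes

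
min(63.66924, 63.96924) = 63.66924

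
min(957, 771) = 771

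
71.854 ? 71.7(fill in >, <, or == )>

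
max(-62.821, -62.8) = -62.8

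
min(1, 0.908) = 0.908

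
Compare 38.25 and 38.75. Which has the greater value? 38.75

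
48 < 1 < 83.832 False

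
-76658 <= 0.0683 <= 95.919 True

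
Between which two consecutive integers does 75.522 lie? 75 and 76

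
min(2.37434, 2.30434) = 2.30434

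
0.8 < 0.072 False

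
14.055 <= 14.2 True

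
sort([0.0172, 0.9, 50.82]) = [0.0172, 0.9, 50.82]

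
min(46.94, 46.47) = 46.47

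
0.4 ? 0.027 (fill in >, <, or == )>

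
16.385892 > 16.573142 False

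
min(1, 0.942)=0.942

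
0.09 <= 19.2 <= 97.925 True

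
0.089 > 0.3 False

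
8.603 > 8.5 True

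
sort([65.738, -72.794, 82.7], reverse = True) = [82.7, 65.738, -72.794]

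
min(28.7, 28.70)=28.7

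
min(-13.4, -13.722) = -13.722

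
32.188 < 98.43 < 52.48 False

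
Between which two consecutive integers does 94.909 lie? 94 and 95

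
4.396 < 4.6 True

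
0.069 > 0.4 False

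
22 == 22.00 True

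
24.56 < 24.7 True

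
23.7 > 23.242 True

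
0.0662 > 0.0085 True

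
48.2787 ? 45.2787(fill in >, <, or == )>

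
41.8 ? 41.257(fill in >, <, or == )>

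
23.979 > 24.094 False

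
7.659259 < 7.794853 True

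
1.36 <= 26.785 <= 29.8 True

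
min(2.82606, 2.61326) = 2.61326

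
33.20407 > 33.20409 False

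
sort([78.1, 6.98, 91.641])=[6.98, 78.1, 91.641]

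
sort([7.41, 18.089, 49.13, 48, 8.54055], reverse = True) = [49.13, 48, 18.089, 8.54055, 7.41]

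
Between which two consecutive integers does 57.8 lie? 57 and 58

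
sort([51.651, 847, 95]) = [51.651, 95, 847]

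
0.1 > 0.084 True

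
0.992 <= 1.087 True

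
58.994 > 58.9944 False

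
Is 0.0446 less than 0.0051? No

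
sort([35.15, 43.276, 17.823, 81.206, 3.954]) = [3.954, 17.823, 35.15, 43.276, 81.206]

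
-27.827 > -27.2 False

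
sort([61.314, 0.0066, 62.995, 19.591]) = [0.0066, 19.591, 61.314, 62.995]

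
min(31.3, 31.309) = 31.3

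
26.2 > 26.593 False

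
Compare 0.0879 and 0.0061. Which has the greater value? 0.0879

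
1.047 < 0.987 False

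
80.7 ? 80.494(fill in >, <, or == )>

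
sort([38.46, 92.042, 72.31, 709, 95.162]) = [38.46, 72.31, 92.042, 95.162, 709]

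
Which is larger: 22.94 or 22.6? 22.94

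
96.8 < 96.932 True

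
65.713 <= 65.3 False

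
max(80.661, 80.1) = 80.661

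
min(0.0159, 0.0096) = 0.0096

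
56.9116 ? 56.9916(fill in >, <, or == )<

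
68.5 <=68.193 False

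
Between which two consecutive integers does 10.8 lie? 10 and 11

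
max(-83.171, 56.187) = 56.187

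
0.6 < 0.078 False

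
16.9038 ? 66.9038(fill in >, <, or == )<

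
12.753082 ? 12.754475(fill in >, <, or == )<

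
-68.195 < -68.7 False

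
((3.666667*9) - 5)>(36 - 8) True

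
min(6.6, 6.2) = 6.2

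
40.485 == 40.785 False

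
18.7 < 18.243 False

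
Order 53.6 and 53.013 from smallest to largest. 53.013, 53.6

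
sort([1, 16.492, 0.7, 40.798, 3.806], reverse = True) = [40.798, 16.492, 3.806, 1, 0.7]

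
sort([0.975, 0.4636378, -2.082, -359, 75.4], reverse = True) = [75.4, 0.975, 0.4636378, -2.082, -359]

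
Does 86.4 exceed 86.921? No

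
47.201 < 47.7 True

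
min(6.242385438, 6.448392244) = 6.242385438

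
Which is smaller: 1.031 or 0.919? 0.919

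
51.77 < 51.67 False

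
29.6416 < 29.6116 False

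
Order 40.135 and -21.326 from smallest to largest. -21.326, 40.135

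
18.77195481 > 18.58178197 True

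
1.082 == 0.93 False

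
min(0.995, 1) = 0.995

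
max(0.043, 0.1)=0.1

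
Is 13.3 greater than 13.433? No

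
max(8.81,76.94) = 76.94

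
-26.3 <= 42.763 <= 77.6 True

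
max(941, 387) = 941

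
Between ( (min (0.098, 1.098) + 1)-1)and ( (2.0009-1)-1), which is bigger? ( (min (0.098, 1.098) + 1)-1)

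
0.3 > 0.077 True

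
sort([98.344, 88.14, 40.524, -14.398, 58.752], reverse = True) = [98.344, 88.14, 58.752, 40.524, -14.398]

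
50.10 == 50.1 True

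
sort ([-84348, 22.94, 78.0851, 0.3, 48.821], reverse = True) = [78.0851, 48.821, 22.94, 0.3, -84348]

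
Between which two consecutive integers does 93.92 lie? 93 and 94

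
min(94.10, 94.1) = 94.10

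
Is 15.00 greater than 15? No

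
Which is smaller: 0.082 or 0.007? 0.007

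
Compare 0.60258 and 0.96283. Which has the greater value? 0.96283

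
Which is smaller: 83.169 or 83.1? 83.1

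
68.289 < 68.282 False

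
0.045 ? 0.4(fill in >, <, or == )<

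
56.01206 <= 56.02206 True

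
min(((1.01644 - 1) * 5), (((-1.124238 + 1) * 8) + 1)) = 0.006096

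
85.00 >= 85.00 True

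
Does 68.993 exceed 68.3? Yes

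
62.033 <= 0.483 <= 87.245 False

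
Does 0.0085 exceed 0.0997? No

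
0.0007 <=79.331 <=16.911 False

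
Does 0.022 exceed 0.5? No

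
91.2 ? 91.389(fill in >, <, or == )<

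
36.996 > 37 False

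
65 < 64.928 False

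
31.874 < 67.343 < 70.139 True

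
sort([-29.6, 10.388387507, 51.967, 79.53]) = [-29.6, 10.388387507, 51.967, 79.53]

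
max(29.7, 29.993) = 29.993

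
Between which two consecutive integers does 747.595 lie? 747 and 748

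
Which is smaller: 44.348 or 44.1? 44.1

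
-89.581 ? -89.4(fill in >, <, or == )<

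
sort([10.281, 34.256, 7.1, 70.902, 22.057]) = [7.1, 10.281, 22.057, 34.256, 70.902]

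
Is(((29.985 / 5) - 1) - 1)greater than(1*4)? No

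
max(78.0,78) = 78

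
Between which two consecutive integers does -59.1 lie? -60 and -59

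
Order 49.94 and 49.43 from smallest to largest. 49.43, 49.94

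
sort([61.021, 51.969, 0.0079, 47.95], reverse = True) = [61.021, 51.969, 47.95, 0.0079]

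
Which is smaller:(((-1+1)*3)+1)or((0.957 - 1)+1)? ((0.957 - 1)+1)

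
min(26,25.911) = 25.911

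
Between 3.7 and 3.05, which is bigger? 3.7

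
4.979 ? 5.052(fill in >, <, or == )<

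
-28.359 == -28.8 False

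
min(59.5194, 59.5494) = 59.5194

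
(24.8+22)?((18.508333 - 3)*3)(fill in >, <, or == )>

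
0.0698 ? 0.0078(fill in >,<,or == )>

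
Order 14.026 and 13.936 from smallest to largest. 13.936, 14.026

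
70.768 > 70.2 True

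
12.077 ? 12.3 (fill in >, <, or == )<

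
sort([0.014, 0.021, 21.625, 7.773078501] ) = [0.014, 0.021, 7.773078501, 21.625]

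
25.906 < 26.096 True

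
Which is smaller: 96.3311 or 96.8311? 96.3311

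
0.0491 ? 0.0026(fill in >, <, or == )>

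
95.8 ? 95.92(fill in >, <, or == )<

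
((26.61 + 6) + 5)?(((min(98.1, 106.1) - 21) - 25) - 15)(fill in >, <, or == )>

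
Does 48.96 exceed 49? No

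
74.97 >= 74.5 True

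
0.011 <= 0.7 True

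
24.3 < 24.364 True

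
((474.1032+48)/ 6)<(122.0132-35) False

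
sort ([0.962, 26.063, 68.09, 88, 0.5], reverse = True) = [88, 68.09, 26.063, 0.962, 0.5]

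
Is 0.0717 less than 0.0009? No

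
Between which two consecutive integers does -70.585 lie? -71 and -70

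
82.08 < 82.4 True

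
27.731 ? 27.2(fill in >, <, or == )>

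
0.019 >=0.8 False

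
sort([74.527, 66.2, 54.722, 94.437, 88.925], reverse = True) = [94.437, 88.925, 74.527, 66.2, 54.722]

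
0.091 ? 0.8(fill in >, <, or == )<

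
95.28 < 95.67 True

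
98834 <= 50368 False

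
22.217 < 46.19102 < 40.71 False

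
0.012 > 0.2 False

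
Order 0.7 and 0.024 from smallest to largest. 0.024, 0.7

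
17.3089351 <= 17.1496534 False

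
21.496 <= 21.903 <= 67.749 True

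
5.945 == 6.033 False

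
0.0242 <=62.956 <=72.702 True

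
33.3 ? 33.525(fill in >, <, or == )<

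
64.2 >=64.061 True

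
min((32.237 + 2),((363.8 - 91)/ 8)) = 34.1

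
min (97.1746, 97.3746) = 97.1746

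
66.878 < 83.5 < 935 True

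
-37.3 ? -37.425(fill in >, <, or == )>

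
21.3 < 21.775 True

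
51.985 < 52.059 True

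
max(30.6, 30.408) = 30.6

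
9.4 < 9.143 False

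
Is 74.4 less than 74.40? No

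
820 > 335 True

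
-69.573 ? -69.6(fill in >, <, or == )>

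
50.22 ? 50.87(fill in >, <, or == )<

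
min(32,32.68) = 32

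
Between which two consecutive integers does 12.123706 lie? 12 and 13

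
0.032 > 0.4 False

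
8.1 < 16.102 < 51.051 True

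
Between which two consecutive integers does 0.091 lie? 0 and 1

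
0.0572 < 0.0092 False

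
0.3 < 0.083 False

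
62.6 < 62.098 False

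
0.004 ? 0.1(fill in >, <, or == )<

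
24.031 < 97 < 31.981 False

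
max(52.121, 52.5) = 52.5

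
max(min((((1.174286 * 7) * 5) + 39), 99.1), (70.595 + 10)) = 80.595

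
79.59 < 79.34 False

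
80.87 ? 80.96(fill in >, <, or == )<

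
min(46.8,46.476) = 46.476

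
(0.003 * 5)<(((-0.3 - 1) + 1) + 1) True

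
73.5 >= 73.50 True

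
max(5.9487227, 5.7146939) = 5.9487227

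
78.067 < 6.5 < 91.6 False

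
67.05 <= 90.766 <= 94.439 True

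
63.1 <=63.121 True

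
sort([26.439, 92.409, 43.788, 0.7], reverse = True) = [92.409, 43.788, 26.439, 0.7]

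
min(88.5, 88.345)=88.345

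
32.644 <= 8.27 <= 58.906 False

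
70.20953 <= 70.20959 True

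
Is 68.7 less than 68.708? Yes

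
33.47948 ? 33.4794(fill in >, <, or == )>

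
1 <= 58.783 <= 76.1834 True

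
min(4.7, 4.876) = 4.7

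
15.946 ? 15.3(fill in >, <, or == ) >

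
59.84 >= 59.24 True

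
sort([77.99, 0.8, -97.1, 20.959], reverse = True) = [77.99, 20.959, 0.8, -97.1]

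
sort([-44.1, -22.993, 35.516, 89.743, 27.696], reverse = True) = [89.743, 35.516, 27.696, -22.993, -44.1]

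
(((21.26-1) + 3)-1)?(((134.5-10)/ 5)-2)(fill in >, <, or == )<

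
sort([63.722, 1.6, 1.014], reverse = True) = [63.722, 1.6, 1.014]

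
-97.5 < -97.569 False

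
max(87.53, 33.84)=87.53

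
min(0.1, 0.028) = 0.028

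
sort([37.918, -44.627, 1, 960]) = [-44.627, 1, 37.918, 960]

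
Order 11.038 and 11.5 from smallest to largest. 11.038, 11.5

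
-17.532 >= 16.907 False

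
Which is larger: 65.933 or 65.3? 65.933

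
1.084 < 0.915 False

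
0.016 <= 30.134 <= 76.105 True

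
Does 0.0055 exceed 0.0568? No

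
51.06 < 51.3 True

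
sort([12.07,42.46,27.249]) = [12.07,27.249,42.46]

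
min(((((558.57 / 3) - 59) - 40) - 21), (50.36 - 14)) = 36.36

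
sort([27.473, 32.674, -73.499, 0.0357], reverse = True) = [32.674, 27.473, 0.0357, -73.499]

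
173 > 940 False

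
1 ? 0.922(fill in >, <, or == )>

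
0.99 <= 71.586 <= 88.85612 True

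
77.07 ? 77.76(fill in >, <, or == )<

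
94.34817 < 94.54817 True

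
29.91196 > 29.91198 False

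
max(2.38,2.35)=2.38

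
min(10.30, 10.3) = 10.30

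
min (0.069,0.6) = 0.069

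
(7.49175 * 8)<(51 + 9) True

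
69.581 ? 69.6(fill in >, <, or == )<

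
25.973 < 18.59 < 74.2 False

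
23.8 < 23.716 False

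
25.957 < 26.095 True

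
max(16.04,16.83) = 16.83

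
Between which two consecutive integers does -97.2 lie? -98 and -97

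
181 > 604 False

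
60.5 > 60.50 False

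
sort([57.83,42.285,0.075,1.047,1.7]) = [0.075,1.047,1.7,42.285,57.83]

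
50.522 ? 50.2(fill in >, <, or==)>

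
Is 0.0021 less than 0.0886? Yes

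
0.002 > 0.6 False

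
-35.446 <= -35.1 True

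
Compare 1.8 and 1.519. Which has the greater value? 1.8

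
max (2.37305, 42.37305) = 42.37305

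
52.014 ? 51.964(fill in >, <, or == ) >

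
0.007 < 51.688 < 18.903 False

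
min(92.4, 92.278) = 92.278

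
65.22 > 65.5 False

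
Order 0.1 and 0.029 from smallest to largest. 0.029, 0.1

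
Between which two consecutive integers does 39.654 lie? 39 and 40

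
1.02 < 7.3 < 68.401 True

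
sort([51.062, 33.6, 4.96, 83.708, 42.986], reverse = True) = [83.708, 51.062, 42.986, 33.6, 4.96]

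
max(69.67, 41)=69.67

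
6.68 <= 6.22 False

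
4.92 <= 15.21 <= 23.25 True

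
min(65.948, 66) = 65.948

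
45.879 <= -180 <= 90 False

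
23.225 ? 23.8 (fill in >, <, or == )<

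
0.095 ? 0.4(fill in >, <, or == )<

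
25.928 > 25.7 True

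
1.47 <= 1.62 True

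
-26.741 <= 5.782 True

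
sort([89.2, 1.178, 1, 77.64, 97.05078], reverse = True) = [97.05078, 89.2, 77.64, 1.178, 1]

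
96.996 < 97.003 True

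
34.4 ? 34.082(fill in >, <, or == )>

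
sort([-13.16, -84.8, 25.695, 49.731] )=[-84.8, -13.16, 25.695, 49.731]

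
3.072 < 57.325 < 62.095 True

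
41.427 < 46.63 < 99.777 True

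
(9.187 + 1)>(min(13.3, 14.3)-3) False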